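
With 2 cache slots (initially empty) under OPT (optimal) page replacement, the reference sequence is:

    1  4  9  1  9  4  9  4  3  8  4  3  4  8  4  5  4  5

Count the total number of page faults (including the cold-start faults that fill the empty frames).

9

1 → miss, frames {1}
4 → miss, frames {1,4}
9 → miss, evict 4, frames {1,9}
1 → hit
9 → hit
4 → miss, evict 1, frames {9,4}
9 → hit
4 → hit
3 → miss, evict 9, frames {4,3}
8 → miss, evict 3, frames {4,8}
4 → hit
3 → miss, evict 8, frames {4,3}
4 → hit
8 → miss, evict 3, frames {4,8}
4 → hit
5 → miss, evict 8, frames {4,5}
4 → hit
5 → hit
Page faults: 9.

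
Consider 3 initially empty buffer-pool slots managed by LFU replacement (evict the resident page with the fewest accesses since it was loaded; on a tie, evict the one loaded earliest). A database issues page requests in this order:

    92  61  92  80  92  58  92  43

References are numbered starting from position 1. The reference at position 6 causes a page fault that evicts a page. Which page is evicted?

61

pos 1: 92 -> miss, frames [92]
pos 2: 61 -> miss, frames [92, 61]
pos 3: 92 -> hit
pos 4: 80 -> miss, frames [92, 61, 80]
pos 5: 92 -> hit
pos 6: 58 -> miss, evict 61, frames [92, 80, 58]
At position 6, page 61 is evicted.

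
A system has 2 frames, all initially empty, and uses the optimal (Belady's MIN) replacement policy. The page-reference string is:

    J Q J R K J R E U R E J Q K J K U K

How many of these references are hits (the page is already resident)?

6

J: fault, frames (J)
Q: fault, frames (J Q)
J: hit
R: fault, evict Q, frames (J R)
K: fault, evict R, frames (J K)
J: hit
R: fault, evict K, frames (J R)
E: fault, evict J, frames (R E)
U: fault, evict E, frames (R U)
R: hit
E: fault, evict R, frames (U E)
J: fault, evict E, frames (U J)
Q: fault, evict U, frames (J Q)
K: fault, evict Q, frames (J K)
J: hit
K: hit
U: fault, evict J, frames (K U)
K: hit
Hits: 6.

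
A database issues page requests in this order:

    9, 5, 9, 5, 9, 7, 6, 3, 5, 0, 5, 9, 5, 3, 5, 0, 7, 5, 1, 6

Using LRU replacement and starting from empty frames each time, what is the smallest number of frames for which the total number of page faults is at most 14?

f=1: 20 faults
f=2: 14 faults
f=3: 13 faults
f=4: 11 faults
f=5: 10 faults
f=6: 8 faults
f=7: 7 faults
Smallest f with faults ≤ 14 is 2.

2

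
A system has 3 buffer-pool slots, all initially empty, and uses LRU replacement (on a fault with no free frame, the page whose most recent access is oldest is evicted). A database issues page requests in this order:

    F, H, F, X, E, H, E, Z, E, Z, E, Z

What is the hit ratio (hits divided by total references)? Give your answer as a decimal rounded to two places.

0.50

F: miss, frames {F}
H: miss, frames {F,H}
F: hit
X: miss, frames {H,F,X}
E: miss, evict H, frames {F,X,E}
H: miss, evict F, frames {X,E,H}
E: hit
Z: miss, evict X, frames {H,E,Z}
E: hit
Z: hit
E: hit
Z: hit
Hits: 6 of 12 references → 6/12 = 0.5000.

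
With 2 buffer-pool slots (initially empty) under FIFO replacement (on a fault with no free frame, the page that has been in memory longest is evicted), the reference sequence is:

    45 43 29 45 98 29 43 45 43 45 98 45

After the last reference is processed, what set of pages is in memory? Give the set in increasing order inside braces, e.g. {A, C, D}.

45 → fault, frames [45]
43 → fault, frames [45, 43]
29 → fault, evict 45, frames [43, 29]
45 → fault, evict 43, frames [29, 45]
98 → fault, evict 29, frames [45, 98]
29 → fault, evict 45, frames [98, 29]
43 → fault, evict 98, frames [29, 43]
45 → fault, evict 29, frames [43, 45]
43 → hit
45 → hit
98 → fault, evict 43, frames [45, 98]
45 → hit

{45, 98}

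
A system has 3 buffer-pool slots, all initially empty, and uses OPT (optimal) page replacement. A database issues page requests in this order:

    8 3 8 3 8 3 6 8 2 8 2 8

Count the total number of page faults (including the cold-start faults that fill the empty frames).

8: fault, frames [8]
3: fault, frames [8, 3]
8: hit
3: hit
8: hit
3: hit
6: fault, frames [8, 3, 6]
8: hit
2: fault, evict 6, frames [8, 3, 2]
8: hit
2: hit
8: hit
Page faults: 4.

4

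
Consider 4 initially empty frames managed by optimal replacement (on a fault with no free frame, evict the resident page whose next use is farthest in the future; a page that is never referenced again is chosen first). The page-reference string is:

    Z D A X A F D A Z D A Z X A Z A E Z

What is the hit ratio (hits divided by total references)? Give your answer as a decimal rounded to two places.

Z → fault, frames (Z)
D → fault, frames (Z D)
A → fault, frames (Z D A)
X → fault, frames (Z D A X)
A → hit
F → fault, evict X, frames (Z D A F)
D → hit
A → hit
Z → hit
D → hit
A → hit
Z → hit
X → fault, evict F, frames (Z D A X)
A → hit
Z → hit
A → hit
E → fault, evict X, frames (Z D A E)
Z → hit
Hits: 11 of 18 references → 11/18 = 0.6111.

0.61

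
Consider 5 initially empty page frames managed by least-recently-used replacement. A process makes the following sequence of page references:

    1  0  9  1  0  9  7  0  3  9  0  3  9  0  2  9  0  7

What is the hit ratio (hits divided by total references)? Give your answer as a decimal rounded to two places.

1 → fault, frames [1]
0 → fault, frames [1, 0]
9 → fault, frames [1, 0, 9]
1 → hit
0 → hit
9 → hit
7 → fault, frames [1, 0, 9, 7]
0 → hit
3 → fault, frames [1, 9, 7, 0, 3]
9 → hit
0 → hit
3 → hit
9 → hit
0 → hit
2 → fault, evict 1, frames [7, 3, 9, 0, 2]
9 → hit
0 → hit
7 → hit
Hits: 12 of 18 references → 12/18 = 0.6667.

0.67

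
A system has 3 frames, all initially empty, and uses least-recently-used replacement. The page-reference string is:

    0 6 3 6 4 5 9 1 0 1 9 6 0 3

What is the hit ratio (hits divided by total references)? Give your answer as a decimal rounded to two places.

0.21

0 -> fault, frames (0)
6 -> fault, frames (0 6)
3 -> fault, frames (0 6 3)
6 -> hit
4 -> fault, evict 0, frames (3 6 4)
5 -> fault, evict 3, frames (6 4 5)
9 -> fault, evict 6, frames (4 5 9)
1 -> fault, evict 4, frames (5 9 1)
0 -> fault, evict 5, frames (9 1 0)
1 -> hit
9 -> hit
6 -> fault, evict 0, frames (1 9 6)
0 -> fault, evict 1, frames (9 6 0)
3 -> fault, evict 9, frames (6 0 3)
Hits: 3 of 14 references → 3/14 = 0.2143.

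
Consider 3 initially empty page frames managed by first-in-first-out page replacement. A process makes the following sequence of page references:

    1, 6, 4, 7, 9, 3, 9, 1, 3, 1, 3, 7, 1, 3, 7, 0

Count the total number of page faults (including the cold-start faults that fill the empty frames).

9

1 → miss, frames {1}
6 → miss, frames {1,6}
4 → miss, frames {1,6,4}
7 → miss, evict 1, frames {6,4,7}
9 → miss, evict 6, frames {4,7,9}
3 → miss, evict 4, frames {7,9,3}
9 → hit
1 → miss, evict 7, frames {9,3,1}
3 → hit
1 → hit
3 → hit
7 → miss, evict 9, frames {3,1,7}
1 → hit
3 → hit
7 → hit
0 → miss, evict 3, frames {1,7,0}
Page faults: 9.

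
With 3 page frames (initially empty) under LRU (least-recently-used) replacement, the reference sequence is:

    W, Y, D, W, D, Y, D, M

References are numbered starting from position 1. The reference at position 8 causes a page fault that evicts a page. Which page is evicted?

pos 1: W: fault, frames {W}
pos 2: Y: fault, frames {W,Y}
pos 3: D: fault, frames {W,Y,D}
pos 4: W: hit
pos 5: D: hit
pos 6: Y: hit
pos 7: D: hit
pos 8: M: fault, evict W, frames {Y,D,M}
At position 8, page W is evicted.

W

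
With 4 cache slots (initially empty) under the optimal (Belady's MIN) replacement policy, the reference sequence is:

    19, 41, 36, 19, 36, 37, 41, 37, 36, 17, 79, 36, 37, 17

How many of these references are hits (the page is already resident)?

8

19: miss, frames [19]
41: miss, frames [19, 41]
36: miss, frames [19, 41, 36]
19: hit
36: hit
37: miss, frames [19, 41, 36, 37]
41: hit
37: hit
36: hit
17: miss, evict 41, frames [19, 36, 37, 17]
79: miss, evict 19, frames [36, 37, 17, 79]
36: hit
37: hit
17: hit
Hits: 8.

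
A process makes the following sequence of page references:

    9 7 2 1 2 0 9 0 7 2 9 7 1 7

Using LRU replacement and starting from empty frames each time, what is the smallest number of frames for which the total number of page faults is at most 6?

5

f=1: 14 faults
f=2: 11 faults
f=3: 10 faults
f=4: 8 faults
f=5: 5 faults
Smallest f with faults ≤ 6 is 5.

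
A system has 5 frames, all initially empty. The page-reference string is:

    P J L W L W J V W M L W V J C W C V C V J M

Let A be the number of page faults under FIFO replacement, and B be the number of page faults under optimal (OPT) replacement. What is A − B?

1

Under FIFO: F F F F . . . F . F . . . . F . . . . . F . → 8 faults.
Under OPT: F F F F . . . F . F . . . . F . . . . . . . → 7 faults.
A − B = 8 − 7 = 1.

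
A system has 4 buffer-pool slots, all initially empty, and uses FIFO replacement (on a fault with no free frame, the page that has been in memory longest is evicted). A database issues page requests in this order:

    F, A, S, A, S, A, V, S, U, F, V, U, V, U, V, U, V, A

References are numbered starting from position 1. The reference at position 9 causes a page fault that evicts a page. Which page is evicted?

pos 1: F → fault, frames [F]
pos 2: A → fault, frames [F, A]
pos 3: S → fault, frames [F, A, S]
pos 4: A → hit
pos 5: S → hit
pos 6: A → hit
pos 7: V → fault, frames [F, A, S, V]
pos 8: S → hit
pos 9: U → fault, evict F, frames [A, S, V, U]
At position 9, page F is evicted.

F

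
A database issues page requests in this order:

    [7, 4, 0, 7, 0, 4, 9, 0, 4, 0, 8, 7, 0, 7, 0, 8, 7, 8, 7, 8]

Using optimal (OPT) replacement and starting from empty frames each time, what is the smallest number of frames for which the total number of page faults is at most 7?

f=1: 20 faults
f=2: 9 faults
f=3: 6 faults
f=4: 5 faults
f=5: 5 faults
Smallest f with faults ≤ 7 is 3.

3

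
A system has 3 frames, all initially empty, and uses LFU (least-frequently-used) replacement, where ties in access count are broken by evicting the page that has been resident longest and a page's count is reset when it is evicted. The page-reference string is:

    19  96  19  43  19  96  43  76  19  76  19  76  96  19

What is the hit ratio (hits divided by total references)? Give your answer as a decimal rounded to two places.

0.64

19: miss, frames (19)
96: miss, frames (19 96)
19: hit
43: miss, frames (19 96 43)
19: hit
96: hit
43: hit
76: miss, evict 96, frames (19 43 76)
19: hit
76: hit
19: hit
76: hit
96: miss, evict 43, frames (19 76 96)
19: hit
Hits: 9 of 14 references → 9/14 = 0.6429.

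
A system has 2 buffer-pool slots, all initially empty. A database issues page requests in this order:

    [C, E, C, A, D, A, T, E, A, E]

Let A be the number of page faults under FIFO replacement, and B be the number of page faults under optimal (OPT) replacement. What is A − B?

1

Under FIFO: F F . F F . F F F . → 7 faults.
Under OPT: F F . F F . F F . . → 6 faults.
A − B = 7 − 6 = 1.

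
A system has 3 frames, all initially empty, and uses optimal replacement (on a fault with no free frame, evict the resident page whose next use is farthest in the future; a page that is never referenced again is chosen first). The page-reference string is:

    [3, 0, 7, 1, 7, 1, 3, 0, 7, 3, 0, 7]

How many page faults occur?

5

3 -> fault, frames [3]
0 -> fault, frames [3, 0]
7 -> fault, frames [3, 0, 7]
1 -> fault, evict 0, frames [3, 7, 1]
7 -> hit
1 -> hit
3 -> hit
0 -> fault, evict 1, frames [3, 7, 0]
7 -> hit
3 -> hit
0 -> hit
7 -> hit
Page faults: 5.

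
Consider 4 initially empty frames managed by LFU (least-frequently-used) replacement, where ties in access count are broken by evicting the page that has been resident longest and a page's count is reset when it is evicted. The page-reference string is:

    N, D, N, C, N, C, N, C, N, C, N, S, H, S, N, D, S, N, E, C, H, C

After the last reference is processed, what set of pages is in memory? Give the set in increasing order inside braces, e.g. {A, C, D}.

{C, H, N, S}

N: fault, frames [N]
D: fault, frames [N, D]
N: hit
C: fault, frames [N, D, C]
N: hit
C: hit
N: hit
C: hit
N: hit
C: hit
N: hit
S: fault, frames [N, D, C, S]
H: fault, evict D, frames [N, C, S, H]
S: hit
N: hit
D: fault, evict H, frames [N, C, S, D]
S: hit
N: hit
E: fault, evict D, frames [N, C, S, E]
C: hit
H: fault, evict E, frames [N, C, S, H]
C: hit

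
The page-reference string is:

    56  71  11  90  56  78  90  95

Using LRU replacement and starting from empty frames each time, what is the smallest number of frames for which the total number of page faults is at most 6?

f=1: 8 faults
f=2: 8 faults
f=3: 7 faults
f=4: 6 faults
f=5: 6 faults
f=6: 6 faults
Smallest f with faults ≤ 6 is 4.

4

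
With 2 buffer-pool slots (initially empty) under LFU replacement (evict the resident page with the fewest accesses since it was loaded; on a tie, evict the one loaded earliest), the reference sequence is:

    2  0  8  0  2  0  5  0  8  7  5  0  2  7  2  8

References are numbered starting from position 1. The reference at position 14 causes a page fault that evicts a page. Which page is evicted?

2

pos 1: 2: miss, frames [2]
pos 2: 0: miss, frames [2, 0]
pos 3: 8: miss, evict 2, frames [0, 8]
pos 4: 0: hit
pos 5: 2: miss, evict 8, frames [0, 2]
pos 6: 0: hit
pos 7: 5: miss, evict 2, frames [0, 5]
pos 8: 0: hit
pos 9: 8: miss, evict 5, frames [0, 8]
pos 10: 7: miss, evict 8, frames [0, 7]
pos 11: 5: miss, evict 7, frames [0, 5]
pos 12: 0: hit
pos 13: 2: miss, evict 5, frames [0, 2]
pos 14: 7: miss, evict 2, frames [0, 7]
At position 14, page 2 is evicted.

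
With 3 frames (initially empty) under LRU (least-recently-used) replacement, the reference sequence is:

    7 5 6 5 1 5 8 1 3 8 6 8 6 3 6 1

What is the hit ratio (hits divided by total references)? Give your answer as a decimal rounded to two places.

0.50

7 -> fault, frames {7}
5 -> fault, frames {7,5}
6 -> fault, frames {7,5,6}
5 -> hit
1 -> fault, evict 7, frames {6,5,1}
5 -> hit
8 -> fault, evict 6, frames {1,5,8}
1 -> hit
3 -> fault, evict 5, frames {8,1,3}
8 -> hit
6 -> fault, evict 1, frames {3,8,6}
8 -> hit
6 -> hit
3 -> hit
6 -> hit
1 -> fault, evict 8, frames {3,6,1}
Hits: 8 of 16 references → 8/16 = 0.5000.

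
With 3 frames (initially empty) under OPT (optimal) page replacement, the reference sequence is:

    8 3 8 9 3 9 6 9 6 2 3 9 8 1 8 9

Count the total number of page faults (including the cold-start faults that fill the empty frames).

7

8 -> fault, frames [8]
3 -> fault, frames [8, 3]
8 -> hit
9 -> fault, frames [8, 3, 9]
3 -> hit
9 -> hit
6 -> fault, evict 8, frames [3, 9, 6]
9 -> hit
6 -> hit
2 -> fault, evict 6, frames [3, 9, 2]
3 -> hit
9 -> hit
8 -> fault, evict 2, frames [3, 9, 8]
1 -> fault, evict 3, frames [9, 8, 1]
8 -> hit
9 -> hit
Page faults: 7.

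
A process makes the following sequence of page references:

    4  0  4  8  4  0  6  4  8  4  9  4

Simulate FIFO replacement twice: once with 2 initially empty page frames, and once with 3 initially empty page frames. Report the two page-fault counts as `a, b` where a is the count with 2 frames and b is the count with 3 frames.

2 frames: F F . F F F F F F . F F → 10 faults.
3 frames: F F . F . . F F . . F . → 6 faults.
6 < 10: adding a frame reduced faults, as is typical.

10, 6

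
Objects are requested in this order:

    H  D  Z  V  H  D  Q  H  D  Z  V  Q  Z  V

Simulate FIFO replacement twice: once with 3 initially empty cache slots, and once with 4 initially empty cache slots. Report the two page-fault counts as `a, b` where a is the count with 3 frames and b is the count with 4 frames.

9, 10

3 frames: F F F F F F F . . F F . . . → 9 faults.
4 frames: F F F F . . F F F F F F . . → 10 faults.
10 > 9: adding a frame increased faults — Belady's anomaly.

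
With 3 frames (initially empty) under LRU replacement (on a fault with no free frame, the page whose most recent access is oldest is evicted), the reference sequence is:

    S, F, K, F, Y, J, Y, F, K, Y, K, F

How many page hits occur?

S: fault, frames [S]
F: fault, frames [S, F]
K: fault, frames [S, F, K]
F: hit
Y: fault, evict S, frames [K, F, Y]
J: fault, evict K, frames [F, Y, J]
Y: hit
F: hit
K: fault, evict J, frames [Y, F, K]
Y: hit
K: hit
F: hit
Hits: 6.

6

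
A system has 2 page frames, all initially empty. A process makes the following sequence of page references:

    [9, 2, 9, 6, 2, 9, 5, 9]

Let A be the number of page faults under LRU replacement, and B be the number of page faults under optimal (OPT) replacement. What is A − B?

Under LRU: F F . F F F F . → 6 faults.
Under OPT: F F . F . F F . → 5 faults.
A − B = 6 − 5 = 1.

1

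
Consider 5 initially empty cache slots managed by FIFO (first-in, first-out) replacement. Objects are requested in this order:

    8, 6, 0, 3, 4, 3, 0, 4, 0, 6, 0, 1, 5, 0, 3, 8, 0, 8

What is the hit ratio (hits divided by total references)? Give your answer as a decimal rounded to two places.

0.50

8 → miss, frames {8}
6 → miss, frames {8,6}
0 → miss, frames {8,6,0}
3 → miss, frames {8,6,0,3}
4 → miss, frames {8,6,0,3,4}
3 → hit
0 → hit
4 → hit
0 → hit
6 → hit
0 → hit
1 → miss, evict 8, frames {6,0,3,4,1}
5 → miss, evict 6, frames {0,3,4,1,5}
0 → hit
3 → hit
8 → miss, evict 0, frames {3,4,1,5,8}
0 → miss, evict 3, frames {4,1,5,8,0}
8 → hit
Hits: 9 of 18 references → 9/18 = 0.5000.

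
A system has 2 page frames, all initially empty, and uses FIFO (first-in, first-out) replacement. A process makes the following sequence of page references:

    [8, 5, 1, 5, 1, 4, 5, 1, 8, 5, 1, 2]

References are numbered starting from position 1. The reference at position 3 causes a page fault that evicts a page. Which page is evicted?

pos 1: 8 -> miss, frames (8)
pos 2: 5 -> miss, frames (8 5)
pos 3: 1 -> miss, evict 8, frames (5 1)
At position 3, page 8 is evicted.

8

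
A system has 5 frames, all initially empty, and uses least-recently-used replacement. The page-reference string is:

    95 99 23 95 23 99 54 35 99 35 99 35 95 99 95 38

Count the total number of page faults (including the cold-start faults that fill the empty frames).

95: miss, frames (95)
99: miss, frames (95 99)
23: miss, frames (95 99 23)
95: hit
23: hit
99: hit
54: miss, frames (95 23 99 54)
35: miss, frames (95 23 99 54 35)
99: hit
35: hit
99: hit
35: hit
95: hit
99: hit
95: hit
38: miss, evict 23, frames (54 35 99 95 38)
Page faults: 6.

6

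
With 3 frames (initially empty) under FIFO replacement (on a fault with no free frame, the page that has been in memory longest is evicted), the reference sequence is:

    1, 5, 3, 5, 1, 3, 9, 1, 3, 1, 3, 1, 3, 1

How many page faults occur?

1: fault, frames (1)
5: fault, frames (1 5)
3: fault, frames (1 5 3)
5: hit
1: hit
3: hit
9: fault, evict 1, frames (5 3 9)
1: fault, evict 5, frames (3 9 1)
3: hit
1: hit
3: hit
1: hit
3: hit
1: hit
Page faults: 5.

5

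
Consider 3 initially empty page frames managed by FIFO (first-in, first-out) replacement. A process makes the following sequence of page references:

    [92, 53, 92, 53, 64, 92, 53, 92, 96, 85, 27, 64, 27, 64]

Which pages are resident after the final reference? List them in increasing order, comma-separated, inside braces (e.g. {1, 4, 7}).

{27, 64, 85}

92 -> fault, frames [92]
53 -> fault, frames [92, 53]
92 -> hit
53 -> hit
64 -> fault, frames [92, 53, 64]
92 -> hit
53 -> hit
92 -> hit
96 -> fault, evict 92, frames [53, 64, 96]
85 -> fault, evict 53, frames [64, 96, 85]
27 -> fault, evict 64, frames [96, 85, 27]
64 -> fault, evict 96, frames [85, 27, 64]
27 -> hit
64 -> hit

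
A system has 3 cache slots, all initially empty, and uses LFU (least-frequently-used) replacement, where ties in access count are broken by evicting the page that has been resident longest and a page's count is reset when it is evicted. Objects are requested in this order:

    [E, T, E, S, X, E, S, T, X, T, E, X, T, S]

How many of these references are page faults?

E -> miss, frames [E]
T -> miss, frames [E, T]
E -> hit
S -> miss, frames [E, T, S]
X -> miss, evict T, frames [E, S, X]
E -> hit
S -> hit
T -> miss, evict X, frames [E, S, T]
X -> miss, evict T, frames [E, S, X]
T -> miss, evict X, frames [E, S, T]
E -> hit
X -> miss, evict T, frames [E, S, X]
T -> miss, evict X, frames [E, S, T]
S -> hit
Page faults: 9.

9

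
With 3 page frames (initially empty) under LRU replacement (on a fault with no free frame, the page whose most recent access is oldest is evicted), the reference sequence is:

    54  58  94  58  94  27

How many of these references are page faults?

54 -> fault, frames [54]
58 -> fault, frames [54, 58]
94 -> fault, frames [54, 58, 94]
58 -> hit
94 -> hit
27 -> fault, evict 54, frames [58, 94, 27]
Page faults: 4.

4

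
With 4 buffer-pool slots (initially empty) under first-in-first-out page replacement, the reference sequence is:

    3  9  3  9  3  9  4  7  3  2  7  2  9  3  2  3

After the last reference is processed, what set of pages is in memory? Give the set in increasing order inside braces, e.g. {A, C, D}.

3: miss, frames (3)
9: miss, frames (3 9)
3: hit
9: hit
3: hit
9: hit
4: miss, frames (3 9 4)
7: miss, frames (3 9 4 7)
3: hit
2: miss, evict 3, frames (9 4 7 2)
7: hit
2: hit
9: hit
3: miss, evict 9, frames (4 7 2 3)
2: hit
3: hit

{2, 3, 4, 7}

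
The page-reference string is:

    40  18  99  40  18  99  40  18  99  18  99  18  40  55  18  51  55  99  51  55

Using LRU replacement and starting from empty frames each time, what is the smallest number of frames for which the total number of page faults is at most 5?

5

f=1: 20 faults
f=2: 17 faults
f=3: 6 faults
f=4: 6 faults
f=5: 5 faults
Smallest f with faults ≤ 5 is 5.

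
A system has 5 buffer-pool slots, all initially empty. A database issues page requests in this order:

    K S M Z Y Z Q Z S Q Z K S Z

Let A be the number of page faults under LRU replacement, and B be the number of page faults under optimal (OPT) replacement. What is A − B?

1

Under LRU: F F F F F . F . . . . F . . → 7 faults.
Under OPT: F F F F F . F . . . . . . . → 6 faults.
A − B = 7 − 6 = 1.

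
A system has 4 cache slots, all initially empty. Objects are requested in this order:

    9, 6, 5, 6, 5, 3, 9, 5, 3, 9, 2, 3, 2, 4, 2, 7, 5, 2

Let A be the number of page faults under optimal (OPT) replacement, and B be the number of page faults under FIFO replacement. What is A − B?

-1

Under OPT: F F F . . F . . . . F . . F . F . . → 7 faults.
Under FIFO: F F F . . F . . . . F . . F . F F . → 8 faults.
A − B = 7 − 8 = -1.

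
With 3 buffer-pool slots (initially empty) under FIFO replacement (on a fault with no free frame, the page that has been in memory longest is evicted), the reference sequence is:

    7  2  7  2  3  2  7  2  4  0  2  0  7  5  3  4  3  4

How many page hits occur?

7 → miss, frames [7]
2 → miss, frames [7, 2]
7 → hit
2 → hit
3 → miss, frames [7, 2, 3]
2 → hit
7 → hit
2 → hit
4 → miss, evict 7, frames [2, 3, 4]
0 → miss, evict 2, frames [3, 4, 0]
2 → miss, evict 3, frames [4, 0, 2]
0 → hit
7 → miss, evict 4, frames [0, 2, 7]
5 → miss, evict 0, frames [2, 7, 5]
3 → miss, evict 2, frames [7, 5, 3]
4 → miss, evict 7, frames [5, 3, 4]
3 → hit
4 → hit
Hits: 8.

8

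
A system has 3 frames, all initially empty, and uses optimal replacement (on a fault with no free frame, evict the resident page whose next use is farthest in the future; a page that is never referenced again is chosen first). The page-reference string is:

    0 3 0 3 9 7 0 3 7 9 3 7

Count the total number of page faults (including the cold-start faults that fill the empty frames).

0: miss, frames (0)
3: miss, frames (0 3)
0: hit
3: hit
9: miss, frames (0 3 9)
7: miss, evict 9, frames (0 3 7)
0: hit
3: hit
7: hit
9: miss, evict 0, frames (3 7 9)
3: hit
7: hit
Page faults: 5.

5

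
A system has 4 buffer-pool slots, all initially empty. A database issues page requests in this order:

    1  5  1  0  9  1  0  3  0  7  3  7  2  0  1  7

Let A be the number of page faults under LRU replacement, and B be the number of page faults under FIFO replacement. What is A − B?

Under LRU: F F . F F . . F . F . . F . F . → 8 faults.
Under FIFO: F F . F F . . F . F . . F F F . → 9 faults.
A − B = 8 − 9 = -1.

-1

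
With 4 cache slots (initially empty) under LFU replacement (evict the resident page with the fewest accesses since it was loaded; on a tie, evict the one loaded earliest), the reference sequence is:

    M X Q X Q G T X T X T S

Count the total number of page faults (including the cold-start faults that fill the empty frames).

M: fault, frames (M)
X: fault, frames (M X)
Q: fault, frames (M X Q)
X: hit
Q: hit
G: fault, frames (M X Q G)
T: fault, evict M, frames (X Q G T)
X: hit
T: hit
X: hit
T: hit
S: fault, evict G, frames (X Q T S)
Page faults: 6.

6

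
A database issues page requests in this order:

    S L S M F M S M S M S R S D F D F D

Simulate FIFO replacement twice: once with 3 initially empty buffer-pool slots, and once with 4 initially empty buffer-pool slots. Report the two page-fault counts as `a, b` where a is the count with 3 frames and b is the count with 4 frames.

3 frames: F F . F F . F . . . . F . F F . . . → 8 faults.
4 frames: F F . F F . . . . . . F F F . . . . → 7 faults.
7 < 8: adding a frame reduced faults, as is typical.

8, 7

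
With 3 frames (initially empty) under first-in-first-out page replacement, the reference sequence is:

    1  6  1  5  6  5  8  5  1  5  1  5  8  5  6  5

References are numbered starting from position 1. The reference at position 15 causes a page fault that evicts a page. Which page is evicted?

5

pos 1: 1 -> fault, frames {1}
pos 2: 6 -> fault, frames {1,6}
pos 3: 1 -> hit
pos 4: 5 -> fault, frames {1,6,5}
pos 5: 6 -> hit
pos 6: 5 -> hit
pos 7: 8 -> fault, evict 1, frames {6,5,8}
pos 8: 5 -> hit
pos 9: 1 -> fault, evict 6, frames {5,8,1}
pos 10: 5 -> hit
pos 11: 1 -> hit
pos 12: 5 -> hit
pos 13: 8 -> hit
pos 14: 5 -> hit
pos 15: 6 -> fault, evict 5, frames {8,1,6}
At position 15, page 5 is evicted.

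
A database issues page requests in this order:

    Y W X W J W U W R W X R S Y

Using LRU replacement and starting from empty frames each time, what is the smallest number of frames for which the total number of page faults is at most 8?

5

f=1: 14 faults
f=2: 10 faults
f=3: 9 faults
f=4: 9 faults
f=5: 8 faults
f=6: 8 faults
f=7: 7 faults
Smallest f with faults ≤ 8 is 5.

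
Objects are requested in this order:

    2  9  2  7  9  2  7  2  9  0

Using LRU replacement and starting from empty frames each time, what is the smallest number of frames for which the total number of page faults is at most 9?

2

f=1: 10 faults
f=2: 8 faults
f=3: 4 faults
f=4: 4 faults
Smallest f with faults ≤ 9 is 2.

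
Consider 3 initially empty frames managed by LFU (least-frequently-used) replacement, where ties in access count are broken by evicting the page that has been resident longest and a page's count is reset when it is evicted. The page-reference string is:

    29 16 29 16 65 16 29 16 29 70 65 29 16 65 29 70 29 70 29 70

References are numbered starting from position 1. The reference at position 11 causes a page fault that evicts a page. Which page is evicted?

70

pos 1: 29: fault, frames [29]
pos 2: 16: fault, frames [29, 16]
pos 3: 29: hit
pos 4: 16: hit
pos 5: 65: fault, frames [29, 16, 65]
pos 6: 16: hit
pos 7: 29: hit
pos 8: 16: hit
pos 9: 29: hit
pos 10: 70: fault, evict 65, frames [29, 16, 70]
pos 11: 65: fault, evict 70, frames [29, 16, 65]
At position 11, page 70 is evicted.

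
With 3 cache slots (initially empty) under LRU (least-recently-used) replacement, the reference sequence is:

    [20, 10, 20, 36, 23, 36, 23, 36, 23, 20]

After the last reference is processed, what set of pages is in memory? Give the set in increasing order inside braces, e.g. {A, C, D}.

{20, 23, 36}

20 -> miss, frames (20)
10 -> miss, frames (20 10)
20 -> hit
36 -> miss, frames (10 20 36)
23 -> miss, evict 10, frames (20 36 23)
36 -> hit
23 -> hit
36 -> hit
23 -> hit
20 -> hit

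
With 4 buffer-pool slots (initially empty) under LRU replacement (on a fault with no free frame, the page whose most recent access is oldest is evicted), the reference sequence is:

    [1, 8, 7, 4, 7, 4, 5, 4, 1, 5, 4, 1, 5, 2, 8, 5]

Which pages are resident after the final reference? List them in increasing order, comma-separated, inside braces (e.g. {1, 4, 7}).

{1, 2, 5, 8}

1 -> miss, frames (1)
8 -> miss, frames (1 8)
7 -> miss, frames (1 8 7)
4 -> miss, frames (1 8 7 4)
7 -> hit
4 -> hit
5 -> miss, evict 1, frames (8 7 4 5)
4 -> hit
1 -> miss, evict 8, frames (7 5 4 1)
5 -> hit
4 -> hit
1 -> hit
5 -> hit
2 -> miss, evict 7, frames (4 1 5 2)
8 -> miss, evict 4, frames (1 5 2 8)
5 -> hit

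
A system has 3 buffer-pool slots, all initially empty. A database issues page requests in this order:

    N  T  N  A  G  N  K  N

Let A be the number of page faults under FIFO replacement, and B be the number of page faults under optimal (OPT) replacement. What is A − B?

1

Under FIFO: F F . F F F F . → 6 faults.
Under OPT: F F . F F . F . → 5 faults.
A − B = 6 − 5 = 1.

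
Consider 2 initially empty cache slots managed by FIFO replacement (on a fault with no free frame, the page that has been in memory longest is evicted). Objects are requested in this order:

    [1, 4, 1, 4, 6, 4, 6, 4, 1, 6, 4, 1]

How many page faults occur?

5

1: fault, frames {1}
4: fault, frames {1,4}
1: hit
4: hit
6: fault, evict 1, frames {4,6}
4: hit
6: hit
4: hit
1: fault, evict 4, frames {6,1}
6: hit
4: fault, evict 6, frames {1,4}
1: hit
Page faults: 5.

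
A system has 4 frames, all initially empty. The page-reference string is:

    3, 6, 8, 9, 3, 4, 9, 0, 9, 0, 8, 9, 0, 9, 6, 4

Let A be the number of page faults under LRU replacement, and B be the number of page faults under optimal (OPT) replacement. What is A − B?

Under LRU: F F F F . F . F . . F . . . F F → 9 faults.
Under OPT: F F F F . F . F . . . . . . . F → 7 faults.
A − B = 9 − 7 = 2.

2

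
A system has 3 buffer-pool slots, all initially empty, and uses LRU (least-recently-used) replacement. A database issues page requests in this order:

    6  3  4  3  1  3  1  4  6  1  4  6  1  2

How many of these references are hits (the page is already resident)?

8

6: fault, frames [6]
3: fault, frames [6, 3]
4: fault, frames [6, 3, 4]
3: hit
1: fault, evict 6, frames [4, 3, 1]
3: hit
1: hit
4: hit
6: fault, evict 3, frames [1, 4, 6]
1: hit
4: hit
6: hit
1: hit
2: fault, evict 4, frames [6, 1, 2]
Hits: 8.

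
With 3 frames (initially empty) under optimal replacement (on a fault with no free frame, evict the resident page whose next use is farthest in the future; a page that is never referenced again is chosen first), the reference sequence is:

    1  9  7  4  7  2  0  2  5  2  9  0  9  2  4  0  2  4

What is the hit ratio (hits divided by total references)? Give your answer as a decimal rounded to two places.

0.50

1 -> miss, frames {1}
9 -> miss, frames {1,9}
7 -> miss, frames {1,9,7}
4 -> miss, evict 1, frames {9,7,4}
7 -> hit
2 -> miss, evict 7, frames {9,4,2}
0 -> miss, evict 4, frames {9,2,0}
2 -> hit
5 -> miss, evict 0, frames {9,2,5}
2 -> hit
9 -> hit
0 -> miss, evict 5, frames {9,2,0}
9 -> hit
2 -> hit
4 -> miss, evict 9, frames {2,0,4}
0 -> hit
2 -> hit
4 -> hit
Hits: 9 of 18 references → 9/18 = 0.5000.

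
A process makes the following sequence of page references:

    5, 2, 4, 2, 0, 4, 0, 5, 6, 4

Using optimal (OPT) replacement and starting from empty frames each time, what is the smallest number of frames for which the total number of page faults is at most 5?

f=1: 10 faults
f=2: 6 faults
f=3: 5 faults
f=4: 5 faults
f=5: 5 faults
Smallest f with faults ≤ 5 is 3.

3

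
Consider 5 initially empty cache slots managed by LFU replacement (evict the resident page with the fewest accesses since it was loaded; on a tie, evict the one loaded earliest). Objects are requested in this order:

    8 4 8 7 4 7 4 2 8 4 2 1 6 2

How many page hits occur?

8: miss, frames [8]
4: miss, frames [8, 4]
8: hit
7: miss, frames [8, 4, 7]
4: hit
7: hit
4: hit
2: miss, frames [8, 4, 7, 2]
8: hit
4: hit
2: hit
1: miss, frames [8, 4, 7, 2, 1]
6: miss, evict 1, frames [8, 4, 7, 2, 6]
2: hit
Hits: 8.

8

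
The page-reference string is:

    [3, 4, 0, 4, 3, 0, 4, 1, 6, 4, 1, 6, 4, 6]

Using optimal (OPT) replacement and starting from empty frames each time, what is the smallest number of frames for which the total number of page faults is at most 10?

2

f=1: 14 faults
f=2: 9 faults
f=3: 5 faults
f=4: 5 faults
f=5: 5 faults
Smallest f with faults ≤ 10 is 2.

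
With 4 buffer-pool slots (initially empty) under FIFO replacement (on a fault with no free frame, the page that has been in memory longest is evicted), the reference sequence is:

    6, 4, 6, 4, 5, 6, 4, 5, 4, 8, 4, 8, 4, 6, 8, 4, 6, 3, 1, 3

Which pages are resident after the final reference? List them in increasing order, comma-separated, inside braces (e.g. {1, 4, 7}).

6: fault, frames [6]
4: fault, frames [6, 4]
6: hit
4: hit
5: fault, frames [6, 4, 5]
6: hit
4: hit
5: hit
4: hit
8: fault, frames [6, 4, 5, 8]
4: hit
8: hit
4: hit
6: hit
8: hit
4: hit
6: hit
3: fault, evict 6, frames [4, 5, 8, 3]
1: fault, evict 4, frames [5, 8, 3, 1]
3: hit

{1, 3, 5, 8}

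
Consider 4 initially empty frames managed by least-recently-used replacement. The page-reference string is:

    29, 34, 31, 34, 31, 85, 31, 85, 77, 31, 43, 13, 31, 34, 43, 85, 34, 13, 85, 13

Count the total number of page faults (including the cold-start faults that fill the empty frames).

29 -> fault, frames (29)
34 -> fault, frames (29 34)
31 -> fault, frames (29 34 31)
34 -> hit
31 -> hit
85 -> fault, frames (29 34 31 85)
31 -> hit
85 -> hit
77 -> fault, evict 29, frames (34 31 85 77)
31 -> hit
43 -> fault, evict 34, frames (85 77 31 43)
13 -> fault, evict 85, frames (77 31 43 13)
31 -> hit
34 -> fault, evict 77, frames (43 13 31 34)
43 -> hit
85 -> fault, evict 13, frames (31 34 43 85)
34 -> hit
13 -> fault, evict 31, frames (43 85 34 13)
85 -> hit
13 -> hit
Page faults: 10.

10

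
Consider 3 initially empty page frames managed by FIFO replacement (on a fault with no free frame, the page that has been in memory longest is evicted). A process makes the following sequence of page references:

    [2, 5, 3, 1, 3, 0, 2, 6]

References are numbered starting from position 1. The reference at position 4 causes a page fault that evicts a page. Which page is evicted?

pos 1: 2: fault, frames {2}
pos 2: 5: fault, frames {2,5}
pos 3: 3: fault, frames {2,5,3}
pos 4: 1: fault, evict 2, frames {5,3,1}
At position 4, page 2 is evicted.

2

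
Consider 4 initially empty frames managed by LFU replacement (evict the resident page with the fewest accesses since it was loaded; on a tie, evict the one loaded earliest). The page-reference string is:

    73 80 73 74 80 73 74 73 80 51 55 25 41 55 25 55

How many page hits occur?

6

73: fault, frames [73]
80: fault, frames [73, 80]
73: hit
74: fault, frames [73, 80, 74]
80: hit
73: hit
74: hit
73: hit
80: hit
51: fault, frames [73, 80, 74, 51]
55: fault, evict 51, frames [73, 80, 74, 55]
25: fault, evict 55, frames [73, 80, 74, 25]
41: fault, evict 25, frames [73, 80, 74, 41]
55: fault, evict 41, frames [73, 80, 74, 55]
25: fault, evict 55, frames [73, 80, 74, 25]
55: fault, evict 25, frames [73, 80, 74, 55]
Hits: 6.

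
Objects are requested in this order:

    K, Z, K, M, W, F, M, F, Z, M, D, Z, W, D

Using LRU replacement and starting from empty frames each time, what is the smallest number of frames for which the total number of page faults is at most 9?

3

f=1: 14 faults
f=2: 12 faults
f=3: 8 faults
f=4: 8 faults
f=5: 6 faults
f=6: 6 faults
Smallest f with faults ≤ 9 is 3.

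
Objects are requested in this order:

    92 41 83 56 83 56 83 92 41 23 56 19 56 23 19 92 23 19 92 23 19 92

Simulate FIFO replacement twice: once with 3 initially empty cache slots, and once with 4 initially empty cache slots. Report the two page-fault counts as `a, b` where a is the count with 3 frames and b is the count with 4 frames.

3 frames: F F F F . . . F F F F F . . . F F . . . . . → 11 faults.
4 frames: F F F F . . . . . F . F . . . F . . . . . . → 7 faults.
7 < 11: adding a frame reduced faults, as is typical.

11, 7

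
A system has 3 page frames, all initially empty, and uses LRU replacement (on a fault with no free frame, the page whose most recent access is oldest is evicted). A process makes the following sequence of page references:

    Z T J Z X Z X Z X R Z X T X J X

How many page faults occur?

Z -> fault, frames {Z}
T -> fault, frames {Z,T}
J -> fault, frames {Z,T,J}
Z -> hit
X -> fault, evict T, frames {J,Z,X}
Z -> hit
X -> hit
Z -> hit
X -> hit
R -> fault, evict J, frames {Z,X,R}
Z -> hit
X -> hit
T -> fault, evict R, frames {Z,X,T}
X -> hit
J -> fault, evict Z, frames {T,X,J}
X -> hit
Page faults: 7.

7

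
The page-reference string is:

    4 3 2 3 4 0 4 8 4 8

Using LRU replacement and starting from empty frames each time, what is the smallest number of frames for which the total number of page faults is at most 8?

f=1: 10 faults
f=2: 6 faults
f=3: 5 faults
f=4: 5 faults
f=5: 5 faults
Smallest f with faults ≤ 8 is 2.

2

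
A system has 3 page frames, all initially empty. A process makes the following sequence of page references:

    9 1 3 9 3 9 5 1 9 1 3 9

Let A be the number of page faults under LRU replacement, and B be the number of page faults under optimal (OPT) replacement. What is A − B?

Under LRU: F F F . . . F F . . F . → 6 faults.
Under OPT: F F F . . . F . . . F . → 5 faults.
A − B = 6 − 5 = 1.

1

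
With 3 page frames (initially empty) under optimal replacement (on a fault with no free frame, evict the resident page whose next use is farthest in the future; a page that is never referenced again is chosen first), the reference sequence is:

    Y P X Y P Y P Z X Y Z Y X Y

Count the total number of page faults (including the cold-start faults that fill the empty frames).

4

Y → miss, frames [Y]
P → miss, frames [Y, P]
X → miss, frames [Y, P, X]
Y → hit
P → hit
Y → hit
P → hit
Z → miss, evict P, frames [Y, X, Z]
X → hit
Y → hit
Z → hit
Y → hit
X → hit
Y → hit
Page faults: 4.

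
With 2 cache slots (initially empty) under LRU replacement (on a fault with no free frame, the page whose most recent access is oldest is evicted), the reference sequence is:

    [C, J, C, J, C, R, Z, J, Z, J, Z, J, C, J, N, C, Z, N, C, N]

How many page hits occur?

9

C → fault, frames (C)
J → fault, frames (C J)
C → hit
J → hit
C → hit
R → fault, evict J, frames (C R)
Z → fault, evict C, frames (R Z)
J → fault, evict R, frames (Z J)
Z → hit
J → hit
Z → hit
J → hit
C → fault, evict Z, frames (J C)
J → hit
N → fault, evict C, frames (J N)
C → fault, evict J, frames (N C)
Z → fault, evict N, frames (C Z)
N → fault, evict C, frames (Z N)
C → fault, evict Z, frames (N C)
N → hit
Hits: 9.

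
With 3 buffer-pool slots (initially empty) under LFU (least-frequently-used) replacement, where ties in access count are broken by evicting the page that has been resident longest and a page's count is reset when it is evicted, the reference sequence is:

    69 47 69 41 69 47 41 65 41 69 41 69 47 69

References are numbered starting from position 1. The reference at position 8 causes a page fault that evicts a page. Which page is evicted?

pos 1: 69: miss, frames {69}
pos 2: 47: miss, frames {69,47}
pos 3: 69: hit
pos 4: 41: miss, frames {69,47,41}
pos 5: 69: hit
pos 6: 47: hit
pos 7: 41: hit
pos 8: 65: miss, evict 47, frames {69,41,65}
At position 8, page 47 is evicted.

47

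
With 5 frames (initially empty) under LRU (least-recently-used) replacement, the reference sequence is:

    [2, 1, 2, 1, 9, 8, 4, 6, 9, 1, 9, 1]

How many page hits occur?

6

2: miss, frames [2]
1: miss, frames [2, 1]
2: hit
1: hit
9: miss, frames [2, 1, 9]
8: miss, frames [2, 1, 9, 8]
4: miss, frames [2, 1, 9, 8, 4]
6: miss, evict 2, frames [1, 9, 8, 4, 6]
9: hit
1: hit
9: hit
1: hit
Hits: 6.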